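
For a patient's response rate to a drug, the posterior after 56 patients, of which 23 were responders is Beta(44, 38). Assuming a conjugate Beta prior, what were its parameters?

Beta is conjugate to the binomial likelihood: posterior = Beta(a+s, b+f).
Subtract the data counts: 44−23=21, 38−33=5.

Beta(21, 5)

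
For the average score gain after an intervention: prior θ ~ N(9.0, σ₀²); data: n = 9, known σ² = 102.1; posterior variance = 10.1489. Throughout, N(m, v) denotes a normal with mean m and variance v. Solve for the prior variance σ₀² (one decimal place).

Posterior precision equals prior precision plus data precision: 1/σ_n² = 1/σ₀² + n/σ².
So 1/σ₀² = 1/10.1489 − 9/102.1 = 0.098533 − 0.088149 = 0.010384.
Hence σ₀² = 1/0.010384 ≈ 96.3.

σ₀² = 96.3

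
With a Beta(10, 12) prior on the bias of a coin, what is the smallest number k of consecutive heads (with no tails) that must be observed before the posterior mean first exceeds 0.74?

After k heads and 0 tails the posterior is Beta(10+k, 12), with mean (10+k)/(10+12+k).
Set (10+k)/(22+k) > 0.74 and solve: k > (0.74·22 − 10)/(1 − 0.74) = 24.154.
The smallest integer exceeding 24.154 is 25, and checking k=25: (35)/(47) = 0.7447 > 0.74.

k = 25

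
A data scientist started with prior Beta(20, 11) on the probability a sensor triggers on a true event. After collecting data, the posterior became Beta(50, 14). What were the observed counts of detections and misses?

30 detections and 3 misses

A Beta(α, β) prior with s successes and f failures in binomial data gives a Beta(α+s, β+f) posterior.
Match parameters: s=50−20=30, f=14−11=3.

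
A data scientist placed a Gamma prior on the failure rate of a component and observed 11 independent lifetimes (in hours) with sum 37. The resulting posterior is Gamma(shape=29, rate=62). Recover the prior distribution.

Gamma(shape=18, rate=25)

Gamma–exponential conjugacy: posterior shape = α + n, posterior rate = β + Σtᵢ.
So α = 29 − 11 = 18 and β = 62 − 37 = 25.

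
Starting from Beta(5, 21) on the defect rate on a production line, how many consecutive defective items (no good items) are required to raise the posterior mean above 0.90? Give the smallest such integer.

After k defective items and 0 good items the posterior is Beta(5+k, 21), with mean (5+k)/(5+21+k).
Set (5+k)/(26+k) > 0.90 and solve: k > (0.90·26 − 5)/(1 − 0.90) = 184.000.
The smallest integer exceeding 184.000 is 185, and checking k=185: (190)/(211) = 0.9005 > 0.90.

k = 185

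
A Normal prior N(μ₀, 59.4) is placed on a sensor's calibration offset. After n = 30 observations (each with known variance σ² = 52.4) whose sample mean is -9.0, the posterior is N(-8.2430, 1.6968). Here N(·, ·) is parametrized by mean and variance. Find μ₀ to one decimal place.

With known observation variance, the Normal–Normal posterior has precision τ_n = τ₀ + n/σ² and mean μ_n = (τ₀μ₀ + (n/σ²)x̄)/τ_n.
Here τ₀ = 1/59.4 = 0.016835 and τ_data = 30/52.4 = 0.572519, so τ_n = 0.589354.
Rearranging for μ₀: μ₀ = (μ_n·τ_n − τ_data·x̄)/τ₀ = (-8.2430·0.589354 − 0.572519·-9.0) / 0.016835 = 0.294626/0.016835 ≈ 17.5.

μ₀ = 17.5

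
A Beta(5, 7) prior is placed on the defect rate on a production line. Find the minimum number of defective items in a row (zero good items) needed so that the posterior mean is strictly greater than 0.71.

k = 13

After k defective items and 0 good items the posterior is Beta(5+k, 7), with mean (5+k)/(5+7+k).
Set (5+k)/(12+k) > 0.71 and solve: k > (0.71·12 − 5)/(1 − 0.71) = 12.138.
The smallest integer exceeding 12.138 is 13, and checking k=13: (18)/(25) = 0.7200 > 0.71.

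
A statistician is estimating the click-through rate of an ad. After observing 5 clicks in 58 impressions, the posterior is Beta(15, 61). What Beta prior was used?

A Beta(α, β) prior with s successes and f failures in binomial data gives a Beta(α+s, β+f) posterior.
So α = 15 − 5 = 10 and β = 61 − 53 = 8.

Beta(10, 8)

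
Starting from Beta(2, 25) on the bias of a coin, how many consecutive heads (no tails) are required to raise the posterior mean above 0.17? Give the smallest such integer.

After k heads and 0 tails the posterior is Beta(2+k, 25), with mean (2+k)/(2+25+k).
Set (2+k)/(27+k) > 0.17 and solve: k > (0.17·27 − 2)/(1 − 0.17) = 3.120.
The smallest integer exceeding 3.120 is 4.

k = 4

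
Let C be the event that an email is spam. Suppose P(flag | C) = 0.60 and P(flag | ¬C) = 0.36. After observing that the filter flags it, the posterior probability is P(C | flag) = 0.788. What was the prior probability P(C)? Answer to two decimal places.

Bayes' rule in odds form gives O(C|E) = O(C)·[P(E|C)/P(E|¬C)], hence O(C) = O(C|E)/LR.
Posterior odds = 0.788/(1−0.788) = 3.7170. LR = 0.60/0.36 = 1.6667.
Prior odds = 3.7170/1.6667 = 2.2302, so P(C) = 2.2302/(1+2.2302) ≈ 0.69.

P(C) = 0.69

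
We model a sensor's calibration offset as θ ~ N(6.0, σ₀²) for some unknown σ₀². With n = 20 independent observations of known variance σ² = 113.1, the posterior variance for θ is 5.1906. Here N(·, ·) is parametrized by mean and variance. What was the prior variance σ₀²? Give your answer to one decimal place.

σ₀² = 63.2

For the Normal–Normal model with known σ², precisions add: τ_n = τ₀ + n/σ².
So 1/σ₀² = 1/5.1906 − 20/113.1 = 0.192656 − 0.176835 = 0.015821.
Hence σ₀² = 1/0.015821 ≈ 63.2.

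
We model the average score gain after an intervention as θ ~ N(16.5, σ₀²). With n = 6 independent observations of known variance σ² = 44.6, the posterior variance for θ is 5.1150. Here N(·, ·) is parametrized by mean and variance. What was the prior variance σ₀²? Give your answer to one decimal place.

σ₀² = 16.4

For the Normal–Normal model with known σ², precisions add: τ_n = τ₀ + n/σ².
So 1/σ₀² = 1/5.1150 − 6/44.6 = 0.195503 − 0.134529 = 0.060974.
Hence σ₀² = 1/0.060974 ≈ 16.4.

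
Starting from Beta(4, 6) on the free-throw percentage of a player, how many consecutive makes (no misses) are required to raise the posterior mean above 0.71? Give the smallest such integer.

k = 11

After k makes and 0 misses the posterior is Beta(4+k, 6), with mean (4+k)/(4+6+k).
Set (4+k)/(10+k) > 0.71 and solve: k > (0.71·10 − 4)/(1 − 0.71) = 10.690.
The smallest integer exceeding 10.690 is 11.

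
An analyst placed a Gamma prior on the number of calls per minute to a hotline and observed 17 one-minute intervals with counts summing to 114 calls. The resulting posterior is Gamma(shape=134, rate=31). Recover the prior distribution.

Gamma–Poisson conjugacy: posterior shape = α + Σxᵢ, posterior rate = β + n.
So α = 134 − 114 = 20 and β = 31 − 17 = 14.

Gamma(shape=20, rate=14)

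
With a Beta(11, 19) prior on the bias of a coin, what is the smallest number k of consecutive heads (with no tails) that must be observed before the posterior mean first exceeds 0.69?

k = 32

After k heads and 0 tails the posterior is Beta(11+k, 19), with mean (11+k)/(11+19+k).
Set (11+k)/(30+k) > 0.69 and solve: k > (0.69·30 − 11)/(1 − 0.69) = 31.290.
The smallest integer exceeding 31.290 is 32.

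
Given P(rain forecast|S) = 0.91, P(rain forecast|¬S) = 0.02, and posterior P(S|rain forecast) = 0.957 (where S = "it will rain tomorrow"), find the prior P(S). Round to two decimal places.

P(S) = 0.33

In odds form, posterior odds = prior odds × likelihood ratio, so prior odds = posterior odds ÷ LR.
Posterior odds = 0.957/(1−0.957) = 22.2558. LR = 0.91/0.02 = 45.5000.
Prior odds = 22.2558/45.5000 = 0.4891, so P(S) = 0.4891/(1+0.4891) ≈ 0.33.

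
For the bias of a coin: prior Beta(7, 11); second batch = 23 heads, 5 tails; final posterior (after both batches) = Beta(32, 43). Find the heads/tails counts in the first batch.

2 heads and 27 tails

Sequential conjugate updates are equivalent to a single update on the pooled data, so total successes = posterior α − prior α and total failures = posterior β − prior β.
Total across both batches: 32−7=25 heads, 43−11=32 tails.
Subtract the second batch: 25−23=2 heads and 32−5=27 tails.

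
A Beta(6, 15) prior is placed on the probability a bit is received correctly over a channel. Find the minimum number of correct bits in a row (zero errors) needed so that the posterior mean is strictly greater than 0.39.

k = 4

After k correct bits and 0 errors the posterior is Beta(6+k, 15), with mean (6+k)/(6+15+k).
Set (6+k)/(21+k) > 0.39 and solve: k > (0.39·21 − 6)/(1 − 0.39) = 3.590.
The smallest integer exceeding 3.590 is 4, and checking k=4: (10)/(25) = 0.4000 > 0.39.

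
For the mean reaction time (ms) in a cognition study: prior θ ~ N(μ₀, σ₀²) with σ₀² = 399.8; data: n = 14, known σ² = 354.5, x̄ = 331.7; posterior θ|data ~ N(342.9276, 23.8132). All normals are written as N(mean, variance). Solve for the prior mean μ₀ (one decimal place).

μ₀ = 520.2

The posterior mean is a precision-weighted average: μ_n = (τ₀μ₀ + τ_data·x̄)/(τ₀+τ_data), with τ₀=1/σ₀² and τ_data=n/σ².
Here τ₀ = 1/399.8 = 0.002501 and τ_data = 14/354.5 = 0.039492, so τ_n = 0.041993.
Rearranging for μ₀: μ₀ = (μ_n·τ_n − τ_data·x̄)/τ₀ = (342.9276·0.041993 − 0.039492·331.7) / 0.002501 = 1.301062/0.002501 ≈ 520.2.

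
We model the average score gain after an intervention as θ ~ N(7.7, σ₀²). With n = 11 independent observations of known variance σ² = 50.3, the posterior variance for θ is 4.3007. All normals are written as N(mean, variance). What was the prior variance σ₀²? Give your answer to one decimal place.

σ₀² = 72.3

Posterior precision equals prior precision plus data precision: 1/σ_n² = 1/σ₀² + n/σ².
So 1/σ₀² = 1/4.3007 − 11/50.3 = 0.232520 − 0.218688 = 0.013832.
Hence σ₀² = 1/0.013832 ≈ 72.3.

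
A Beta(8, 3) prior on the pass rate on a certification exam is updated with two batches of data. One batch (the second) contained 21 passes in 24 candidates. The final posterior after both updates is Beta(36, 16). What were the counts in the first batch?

Because Beta–binomial updating is additive in the counts, the combined data contributed (α_post−α_prior, β_post−β_prior) successes and failures.
Total across both batches: 36−8=28 passes, 16−3=13 failures.
Subtract the second batch: 28−21=7 passes and 13−3=10 failures.

7 passes and 10 failures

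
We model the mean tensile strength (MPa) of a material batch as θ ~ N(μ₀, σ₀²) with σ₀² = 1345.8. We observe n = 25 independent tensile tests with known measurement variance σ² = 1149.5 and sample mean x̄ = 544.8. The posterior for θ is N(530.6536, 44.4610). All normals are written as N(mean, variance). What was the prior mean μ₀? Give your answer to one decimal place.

μ₀ = 116.6

The posterior mean is a precision-weighted average: μ_n = (τ₀μ₀ + τ_data·x̄)/(τ₀+τ_data), with τ₀=1/σ₀² and τ_data=n/σ².
Here τ₀ = 1/1345.8 = 0.000743 and τ_data = 25/1149.5 = 0.021749, so τ_n = 0.022492.
Rearranging for μ₀: μ₀ = (μ_n·τ_n − τ_data·x̄)/τ₀ = (530.6536·0.022492 − 0.021749·544.8) / 0.000743 = 0.086606/0.000743 ≈ 116.6.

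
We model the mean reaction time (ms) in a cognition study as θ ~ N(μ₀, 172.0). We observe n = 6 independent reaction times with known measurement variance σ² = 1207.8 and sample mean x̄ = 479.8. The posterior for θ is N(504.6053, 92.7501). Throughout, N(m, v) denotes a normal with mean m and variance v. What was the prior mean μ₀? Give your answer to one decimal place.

μ₀ = 525.8

The posterior mean is a precision-weighted average: μ_n = (τ₀μ₀ + τ_data·x̄)/(τ₀+τ_data), with τ₀=1/σ₀² and τ_data=n/σ².
Here τ₀ = 1/172.0 = 0.005814 and τ_data = 6/1207.8 = 0.004968, so τ_n = 0.010782.
Rearranging for μ₀: μ₀ = (μ_n·τ_n − τ_data·x̄)/τ₀ = (504.6053·0.010782 − 0.004968·479.8) / 0.005814 = 3.057008/0.005814 ≈ 525.8.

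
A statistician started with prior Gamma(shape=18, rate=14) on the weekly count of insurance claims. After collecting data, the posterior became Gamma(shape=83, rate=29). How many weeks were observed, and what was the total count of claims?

A Gamma(α, β) prior (rate parametrization) on a Poisson rate with n observations summing to S gives posterior Gamma(α+S, β+n).
Matching: Σxᵢ = 83 − 18 = 65 and n = 29 − 14 = 15.

n = 15 weeks with total 65 claims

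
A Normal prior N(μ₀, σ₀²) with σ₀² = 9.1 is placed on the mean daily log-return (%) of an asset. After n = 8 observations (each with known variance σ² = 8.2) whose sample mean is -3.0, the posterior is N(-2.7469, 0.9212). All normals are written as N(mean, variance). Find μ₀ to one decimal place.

The posterior mean is a precision-weighted average: μ_n = (τ₀μ₀ + τ_data·x̄)/(τ₀+τ_data), with τ₀=1/σ₀² and τ_data=n/σ².
Here τ₀ = 1/9.1 = 0.109890 and τ_data = 8/8.2 = 0.975610, so τ_n = 1.085500.
Rearranging for μ₀: μ₀ = (μ_n·τ_n − τ_data·x̄)/τ₀ = (-2.7469·1.085500 − 0.975610·-3.0) / 0.109890 = -0.054930/0.109890 ≈ -0.5.

μ₀ = -0.5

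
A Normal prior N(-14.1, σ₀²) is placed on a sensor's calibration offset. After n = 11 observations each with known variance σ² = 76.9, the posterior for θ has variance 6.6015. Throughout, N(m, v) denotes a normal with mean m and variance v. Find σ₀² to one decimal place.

σ₀² = 118.5

For the Normal–Normal model with known σ², precisions add: τ_n = τ₀ + n/σ².
So 1/σ₀² = 1/6.6015 − 11/76.9 = 0.151481 − 0.143043 = 0.008438.
Hence σ₀² = 1/0.008438 ≈ 118.5.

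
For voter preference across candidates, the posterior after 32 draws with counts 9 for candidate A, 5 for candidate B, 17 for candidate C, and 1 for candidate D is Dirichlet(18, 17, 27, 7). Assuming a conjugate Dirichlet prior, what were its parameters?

Dirichlet(9, 12, 10, 6)

For a Dirichlet(α) prior with multinomial counts c, the posterior is Dirichlet(α + c) componentwise.
Subtract each count from the matching posterior parameter: 18−9=9, 17−5=12, 27−17=10, 7−1=6.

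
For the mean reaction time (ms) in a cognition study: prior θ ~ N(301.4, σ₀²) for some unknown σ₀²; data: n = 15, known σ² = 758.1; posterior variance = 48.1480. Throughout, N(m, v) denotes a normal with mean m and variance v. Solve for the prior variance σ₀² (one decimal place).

σ₀² = 1017.3

For the Normal–Normal model with known σ², precisions add: τ_n = τ₀ + n/σ².
So 1/σ₀² = 1/48.1480 − 15/758.1 = 0.020769 − 0.019786 = 0.000983.
Hence σ₀² = 1/0.000983 ≈ 1017.3.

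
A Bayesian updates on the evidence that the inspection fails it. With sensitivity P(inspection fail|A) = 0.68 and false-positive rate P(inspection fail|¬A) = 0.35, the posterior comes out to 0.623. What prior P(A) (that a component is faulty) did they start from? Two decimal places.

P(A) = 0.46

Bayes' rule in odds form gives O(A|E) = O(A)·[P(E|A)/P(E|¬A)], hence O(A) = O(A|E)/LR.
Posterior odds = 0.623/(1−0.623) = 1.6525. LR = 0.68/0.35 = 1.9429.
Prior odds = 1.6525/1.9429 = 0.8505, so P(A) = 0.8505/(1+0.8505) ≈ 0.46.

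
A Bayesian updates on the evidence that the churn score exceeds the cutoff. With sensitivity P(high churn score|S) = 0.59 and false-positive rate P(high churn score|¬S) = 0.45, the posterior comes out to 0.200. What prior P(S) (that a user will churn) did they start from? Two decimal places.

P(S) = 0.16

In odds form, posterior odds = prior odds × likelihood ratio, so prior odds = posterior odds ÷ LR.
Posterior odds = 0.200/(1−0.200) = 0.2500. LR = 0.59/0.45 = 1.3111.
Prior odds = 0.2500/1.3111 = 0.1907, so P(S) = 0.1907/(1+0.1907) ≈ 0.16.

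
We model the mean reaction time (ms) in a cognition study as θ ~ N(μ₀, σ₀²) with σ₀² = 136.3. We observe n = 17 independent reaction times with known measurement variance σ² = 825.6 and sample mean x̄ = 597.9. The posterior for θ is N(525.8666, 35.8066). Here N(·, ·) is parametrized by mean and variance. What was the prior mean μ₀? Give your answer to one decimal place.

The posterior mean is a precision-weighted average: μ_n = (τ₀μ₀ + τ_data·x̄)/(τ₀+τ_data), with τ₀=1/σ₀² and τ_data=n/σ².
Here τ₀ = 1/136.3 = 0.007337 and τ_data = 17/825.6 = 0.020591, so τ_n = 0.027928.
Rearranging for μ₀: μ₀ = (μ_n·τ_n − τ_data·x̄)/τ₀ = (525.8666·0.027928 − 0.020591·597.9) / 0.007337 = 2.375044/0.007337 ≈ 323.7.

μ₀ = 323.7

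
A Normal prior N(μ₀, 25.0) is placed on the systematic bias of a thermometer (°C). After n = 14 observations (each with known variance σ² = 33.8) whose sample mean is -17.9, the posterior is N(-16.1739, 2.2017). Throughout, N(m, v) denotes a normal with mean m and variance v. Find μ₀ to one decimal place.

With known observation variance, the Normal–Normal posterior has precision τ_n = τ₀ + n/σ² and mean μ_n = (τ₀μ₀ + (n/σ²)x̄)/τ_n.
Here τ₀ = 1/25.0 = 0.040000 and τ_data = 14/33.8 = 0.414201, so τ_n = 0.454201.
Rearranging for μ₀: μ₀ = (μ_n·τ_n − τ_data·x̄)/τ₀ = (-16.1739·0.454201 − 0.414201·-17.9) / 0.040000 = 0.067996/0.040000 ≈ 1.7.

μ₀ = 1.7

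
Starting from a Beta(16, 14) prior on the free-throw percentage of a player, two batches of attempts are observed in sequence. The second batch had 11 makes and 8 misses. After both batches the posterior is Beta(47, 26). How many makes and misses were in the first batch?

20 makes and 4 misses

Because Beta–binomial updating is additive in the counts, the combined data contributed (α_post−α_prior, β_post−β_prior) successes and failures.
Total across both batches: 47−16=31 makes, 26−14=12 misses.
Subtract the second batch: 31−11=20 makes and 12−8=4 misses.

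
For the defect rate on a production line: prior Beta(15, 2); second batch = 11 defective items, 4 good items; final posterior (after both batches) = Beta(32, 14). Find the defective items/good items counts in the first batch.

Sequential conjugate updates are equivalent to a single update on the pooled data, so total successes = posterior α − prior α and total failures = posterior β − prior β.
Total across both batches: 32−15=17 defective items, 14−2=12 good items.
Subtract the second batch: 17−11=6 defective items and 12−4=8 good items.

6 defective items and 8 good items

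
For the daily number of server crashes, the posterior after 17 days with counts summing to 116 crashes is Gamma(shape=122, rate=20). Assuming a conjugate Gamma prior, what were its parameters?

Gamma(shape=6, rate=3)

A Gamma(α, β) prior (rate parametrization) on a Poisson rate with n observations summing to S gives posterior Gamma(α+S, β+n).
So α = 122 − 116 = 6 and β = 20 − 17 = 3.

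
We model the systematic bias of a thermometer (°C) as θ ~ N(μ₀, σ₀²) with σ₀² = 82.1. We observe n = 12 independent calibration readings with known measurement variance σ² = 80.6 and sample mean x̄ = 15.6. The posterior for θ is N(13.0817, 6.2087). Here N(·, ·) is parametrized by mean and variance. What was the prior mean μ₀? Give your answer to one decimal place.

μ₀ = -17.7

The posterior mean is a precision-weighted average: μ_n = (τ₀μ₀ + τ_data·x̄)/(τ₀+τ_data), with τ₀=1/σ₀² and τ_data=n/σ².
Here τ₀ = 1/82.1 = 0.012180 and τ_data = 12/80.6 = 0.148883, so τ_n = 0.161063.
Rearranging for μ₀: μ₀ = (μ_n·τ_n − τ_data·x̄)/τ₀ = (13.0817·0.161063 − 0.148883·15.6) / 0.012180 = -0.215597/0.012180 ≈ -17.7.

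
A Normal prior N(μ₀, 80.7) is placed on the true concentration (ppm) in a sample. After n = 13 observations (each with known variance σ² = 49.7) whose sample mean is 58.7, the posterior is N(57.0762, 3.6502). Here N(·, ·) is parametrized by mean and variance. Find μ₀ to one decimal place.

With known observation variance, the Normal–Normal posterior has precision τ_n = τ₀ + n/σ² and mean μ_n = (τ₀μ₀ + (n/σ²)x̄)/τ_n.
Here τ₀ = 1/80.7 = 0.012392 and τ_data = 13/49.7 = 0.261569, so τ_n = 0.273961.
Rearranging for μ₀: μ₀ = (μ_n·τ_n − τ_data·x̄)/τ₀ = (57.0762·0.273961 − 0.261569·58.7) / 0.012392 = 0.282553/0.012392 ≈ 22.8.

μ₀ = 22.8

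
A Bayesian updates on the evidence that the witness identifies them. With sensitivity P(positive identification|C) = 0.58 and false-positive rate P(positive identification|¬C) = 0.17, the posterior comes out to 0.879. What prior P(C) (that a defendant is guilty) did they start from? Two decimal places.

In odds form, posterior odds = prior odds × likelihood ratio, so prior odds = posterior odds ÷ LR.
Posterior odds = 0.879/(1−0.879) = 7.2645. LR = 0.58/0.17 = 3.4118.
Prior odds = 7.2645/3.4118 = 2.1292, so P(C) = 2.1292/(1+2.1292) ≈ 0.68.

P(C) = 0.68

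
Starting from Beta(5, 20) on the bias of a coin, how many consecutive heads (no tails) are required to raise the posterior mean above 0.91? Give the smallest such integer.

k = 198

After k heads and 0 tails the posterior is Beta(5+k, 20), with mean (5+k)/(5+20+k).
Set (5+k)/(25+k) > 0.91 and solve: k > (0.91·25 − 5)/(1 − 0.91) = 197.222.
The smallest integer exceeding 197.222 is 198.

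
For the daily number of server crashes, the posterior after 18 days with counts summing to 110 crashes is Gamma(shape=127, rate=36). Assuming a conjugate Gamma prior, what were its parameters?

Gamma(shape=17, rate=18)

Gamma–Poisson conjugacy: posterior shape = α + Σxᵢ, posterior rate = β + n.
So α = 127 − 110 = 17 and β = 36 − 18 = 18.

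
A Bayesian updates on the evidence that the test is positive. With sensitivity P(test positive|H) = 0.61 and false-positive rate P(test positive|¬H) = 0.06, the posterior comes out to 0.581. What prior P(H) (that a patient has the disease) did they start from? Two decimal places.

In odds form, posterior odds = prior odds × likelihood ratio, so prior odds = posterior odds ÷ LR.
Posterior odds = 0.581/(1−0.581) = 1.3866. LR = 0.61/0.06 = 10.1667.
Prior odds = 1.3866/10.1667 = 0.1364, so P(H) = 0.1364/(1+0.1364) ≈ 0.12.

P(H) = 0.12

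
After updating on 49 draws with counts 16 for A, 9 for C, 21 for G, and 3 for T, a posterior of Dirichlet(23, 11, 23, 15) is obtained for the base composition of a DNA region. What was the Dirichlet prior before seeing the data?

Dirichlet(7, 2, 2, 12)

For a Dirichlet(α) prior with multinomial counts c, the posterior is Dirichlet(α + c) componentwise.
Subtract each count from the matching posterior parameter: 23−16=7, 11−9=2, 23−21=2, 15−3=12.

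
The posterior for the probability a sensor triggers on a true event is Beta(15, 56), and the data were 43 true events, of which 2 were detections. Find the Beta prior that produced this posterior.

Beta(13, 15)

A Beta(α, β) prior with s successes and f failures in binomial data gives a Beta(α+s, β+f) posterior.
Subtract the data counts: 15−2=13, 56−41=15.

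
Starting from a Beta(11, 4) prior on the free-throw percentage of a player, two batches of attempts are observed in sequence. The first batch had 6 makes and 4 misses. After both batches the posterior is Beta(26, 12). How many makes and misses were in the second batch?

Because Beta–binomial updating is additive in the counts, the combined data contributed (α_post−α_prior, β_post−β_prior) successes and failures.
Total across both batches: 26−11=15 makes, 12−4=8 misses.
Subtract the first batch: 15−6=9 makes and 8−4=4 misses.

9 makes and 4 misses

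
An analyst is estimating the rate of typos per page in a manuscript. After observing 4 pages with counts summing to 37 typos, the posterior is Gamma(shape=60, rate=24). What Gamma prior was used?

A Gamma(α, β) prior (rate parametrization) on a Poisson rate with n observations summing to S gives posterior Gamma(α+S, β+n).
So α = 60 − 37 = 23 and β = 24 − 4 = 20.

Gamma(shape=23, rate=20)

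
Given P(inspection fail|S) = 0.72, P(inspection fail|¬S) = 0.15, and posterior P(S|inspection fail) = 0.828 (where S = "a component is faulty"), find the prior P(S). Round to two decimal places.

Bayes' rule in odds form gives O(S|E) = O(S)·[P(E|S)/P(E|¬S)], hence O(S) = O(S|E)/LR.
Posterior odds = 0.828/(1−0.828) = 4.8140. LR = 0.72/0.15 = 4.8000.
Prior odds = 4.8140/4.8000 = 1.0029, so P(S) = 1.0029/(1+1.0029) ≈ 0.50.

P(S) = 0.50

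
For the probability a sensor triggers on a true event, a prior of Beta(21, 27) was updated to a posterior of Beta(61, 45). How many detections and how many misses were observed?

Under Beta–binomial conjugacy the posterior parameters are (a+s, b+f).
So s = 61 − 21 = 40 and f = 45 − 27 = 18.

40 detections and 18 misses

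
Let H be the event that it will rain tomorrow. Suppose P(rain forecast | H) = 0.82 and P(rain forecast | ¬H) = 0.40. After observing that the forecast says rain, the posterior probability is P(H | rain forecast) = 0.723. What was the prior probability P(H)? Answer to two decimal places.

P(H) = 0.56

Bayes' rule in odds form gives O(H|E) = O(H)·[P(E|H)/P(E|¬H)], hence O(H) = O(H|E)/LR.
Posterior odds = 0.723/(1−0.723) = 2.6101. LR = 0.82/0.40 = 2.0500.
Prior odds = 2.6101/2.0500 = 1.2732, so P(H) = 1.2732/(1+1.2732) ≈ 0.56.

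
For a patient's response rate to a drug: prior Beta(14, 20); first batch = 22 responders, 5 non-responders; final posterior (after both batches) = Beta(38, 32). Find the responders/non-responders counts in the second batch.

Because Beta–binomial updating is additive in the counts, the combined data contributed (α_post−α_prior, β_post−β_prior) successes and failures.
Total across both batches: 38−14=24 responders, 32−20=12 non-responders.
Subtract the first batch: 24−22=2 responders and 12−5=7 non-responders.

2 responders and 7 non-responders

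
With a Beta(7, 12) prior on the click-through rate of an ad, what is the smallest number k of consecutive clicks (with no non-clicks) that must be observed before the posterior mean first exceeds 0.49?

k = 5

After k clicks and 0 non-clicks the posterior is Beta(7+k, 12), with mean (7+k)/(7+12+k).
Set (7+k)/(19+k) > 0.49 and solve: k > (0.49·19 − 7)/(1 − 0.49) = 4.529.
The smallest integer exceeding 4.529 is 5.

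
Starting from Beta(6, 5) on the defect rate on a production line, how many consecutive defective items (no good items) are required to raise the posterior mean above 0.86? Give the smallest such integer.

k = 25

After k defective items and 0 good items the posterior is Beta(6+k, 5), with mean (6+k)/(6+5+k).
Set (6+k)/(11+k) > 0.86 and solve: k > (0.86·11 − 6)/(1 − 0.86) = 24.714.
The smallest integer exceeding 24.714 is 25, and checking k=25: (31)/(36) = 0.8611 > 0.86.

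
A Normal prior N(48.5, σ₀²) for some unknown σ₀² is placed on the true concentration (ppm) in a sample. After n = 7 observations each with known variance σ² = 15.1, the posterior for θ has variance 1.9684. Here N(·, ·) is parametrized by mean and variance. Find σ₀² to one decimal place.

Posterior precision equals prior precision plus data precision: 1/σ_n² = 1/σ₀² + n/σ².
So 1/σ₀² = 1/1.9684 − 7/15.1 = 0.508027 − 0.463576 = 0.044451.
Hence σ₀² = 1/0.044451 ≈ 22.5.

σ₀² = 22.5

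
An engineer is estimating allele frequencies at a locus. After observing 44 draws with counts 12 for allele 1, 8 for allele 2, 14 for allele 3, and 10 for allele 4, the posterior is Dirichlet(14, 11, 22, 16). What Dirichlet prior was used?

Dirichlet(2, 3, 8, 6)

For a Dirichlet(α) prior with multinomial counts c, the posterior is Dirichlet(α + c) componentwise.
Subtract each count from the matching posterior parameter: 14−12=2, 11−8=3, 22−14=8, 16−10=6.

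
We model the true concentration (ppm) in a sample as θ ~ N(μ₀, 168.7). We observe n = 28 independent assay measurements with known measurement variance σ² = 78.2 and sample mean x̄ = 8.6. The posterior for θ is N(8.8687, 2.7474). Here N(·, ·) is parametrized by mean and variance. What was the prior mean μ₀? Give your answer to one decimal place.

The posterior mean is a precision-weighted average: μ_n = (τ₀μ₀ + τ_data·x̄)/(τ₀+τ_data), with τ₀=1/σ₀² and τ_data=n/σ².
Here τ₀ = 1/168.7 = 0.005928 and τ_data = 28/78.2 = 0.358056, so τ_n = 0.363984.
Rearranging for μ₀: μ₀ = (μ_n·τ_n − τ_data·x̄)/τ₀ = (8.8687·0.363984 − 0.358056·8.6) / 0.005928 = 0.148783/0.005928 ≈ 25.1.

μ₀ = 25.1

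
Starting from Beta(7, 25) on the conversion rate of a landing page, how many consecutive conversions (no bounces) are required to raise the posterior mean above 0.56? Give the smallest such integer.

After k conversions and 0 bounces the posterior is Beta(7+k, 25), with mean (7+k)/(7+25+k).
Set (7+k)/(32+k) > 0.56 and solve: k > (0.56·32 − 7)/(1 − 0.56) = 24.818.
The smallest integer exceeding 24.818 is 25, and checking k=25: (32)/(57) = 0.5614 > 0.56.

k = 25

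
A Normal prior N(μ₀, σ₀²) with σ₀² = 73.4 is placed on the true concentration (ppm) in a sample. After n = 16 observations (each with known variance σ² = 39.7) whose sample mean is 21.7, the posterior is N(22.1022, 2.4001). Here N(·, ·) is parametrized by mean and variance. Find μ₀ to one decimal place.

The posterior mean is a precision-weighted average: μ_n = (τ₀μ₀ + τ_data·x̄)/(τ₀+τ_data), with τ₀=1/σ₀² and τ_data=n/σ².
Here τ₀ = 1/73.4 = 0.013624 and τ_data = 16/39.7 = 0.403023, so τ_n = 0.416647.
Rearranging for μ₀: μ₀ = (μ_n·τ_n − τ_data·x̄)/τ₀ = (22.1022·0.416647 − 0.403023·21.7) / 0.013624 = 0.463216/0.013624 ≈ 34.0.

μ₀ = 34.0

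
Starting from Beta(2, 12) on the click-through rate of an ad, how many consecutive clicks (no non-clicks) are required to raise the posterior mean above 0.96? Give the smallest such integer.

After k clicks and 0 non-clicks the posterior is Beta(2+k, 12), with mean (2+k)/(2+12+k).
Set (2+k)/(14+k) > 0.96 and solve: k > (0.96·14 − 2)/(1 − 0.96) = 286.000.
The smallest integer exceeding 286.000 is 287, and checking k=287: (289)/(301) = 0.9601 > 0.96.

k = 287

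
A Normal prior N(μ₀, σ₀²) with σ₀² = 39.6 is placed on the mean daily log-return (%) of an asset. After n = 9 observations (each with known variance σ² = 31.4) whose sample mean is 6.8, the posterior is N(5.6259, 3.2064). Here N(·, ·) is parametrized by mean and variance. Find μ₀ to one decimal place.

μ₀ = -7.7

With known observation variance, the Normal–Normal posterior has precision τ_n = τ₀ + n/σ² and mean μ_n = (τ₀μ₀ + (n/σ²)x̄)/τ_n.
Here τ₀ = 1/39.6 = 0.025253 and τ_data = 9/31.4 = 0.286624, so τ_n = 0.311877.
Rearranging for μ₀: μ₀ = (μ_n·τ_n − τ_data·x̄)/τ₀ = (5.6259·0.311877 − 0.286624·6.8) / 0.025253 = -0.194454/0.025253 ≈ -7.7.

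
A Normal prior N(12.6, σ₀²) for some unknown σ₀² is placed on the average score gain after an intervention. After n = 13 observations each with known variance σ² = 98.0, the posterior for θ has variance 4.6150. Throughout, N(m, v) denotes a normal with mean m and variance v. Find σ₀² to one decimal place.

For the Normal–Normal model with known σ², precisions add: τ_n = τ₀ + n/σ².
So 1/σ₀² = 1/4.6150 − 13/98.0 = 0.216685 − 0.132653 = 0.084032.
Hence σ₀² = 1/0.084032 ≈ 11.9.

σ₀² = 11.9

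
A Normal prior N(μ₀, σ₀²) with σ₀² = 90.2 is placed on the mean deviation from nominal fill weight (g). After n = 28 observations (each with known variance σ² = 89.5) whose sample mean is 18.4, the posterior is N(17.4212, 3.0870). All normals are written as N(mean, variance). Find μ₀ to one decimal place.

μ₀ = -10.2

The posterior mean is a precision-weighted average: μ_n = (τ₀μ₀ + τ_data·x̄)/(τ₀+τ_data), with τ₀=1/σ₀² and τ_data=n/σ².
Here τ₀ = 1/90.2 = 0.011086 and τ_data = 28/89.5 = 0.312849, so τ_n = 0.323935.
Rearranging for μ₀: μ₀ = (μ_n·τ_n − τ_data·x̄)/τ₀ = (17.4212·0.323935 − 0.312849·18.4) / 0.011086 = -0.113085/0.011086 ≈ -10.2.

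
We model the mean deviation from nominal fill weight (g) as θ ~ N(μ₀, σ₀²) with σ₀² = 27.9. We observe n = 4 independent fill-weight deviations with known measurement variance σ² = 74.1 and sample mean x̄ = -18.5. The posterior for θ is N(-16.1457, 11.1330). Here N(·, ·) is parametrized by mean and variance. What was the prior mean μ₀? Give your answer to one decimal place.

With known observation variance, the Normal–Normal posterior has precision τ_n = τ₀ + n/σ² and mean μ_n = (τ₀μ₀ + (n/σ²)x̄)/τ_n.
Here τ₀ = 1/27.9 = 0.035842 and τ_data = 4/74.1 = 0.053981, so τ_n = 0.089823.
Rearranging for μ₀: μ₀ = (μ_n·τ_n − τ_data·x̄)/τ₀ = (-16.1457·0.089823 − 0.053981·-18.5) / 0.035842 = -0.451607/0.035842 ≈ -12.6.

μ₀ = -12.6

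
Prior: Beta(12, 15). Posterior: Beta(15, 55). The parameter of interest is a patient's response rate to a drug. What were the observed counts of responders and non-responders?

A Beta(a, b) prior with s successes and f failures in binomial data gives a Beta(a+s, b+f) posterior.
So s = 15 − 12 = 3 and f = 55 − 15 = 40.

3 responders and 40 non-responders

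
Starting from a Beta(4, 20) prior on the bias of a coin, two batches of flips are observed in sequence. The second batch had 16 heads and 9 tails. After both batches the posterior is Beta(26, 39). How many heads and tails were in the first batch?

Sequential conjugate updates are equivalent to a single update on the pooled data, so total successes = posterior α − prior α and total failures = posterior β − prior β.
Total across both batches: 26−4=22 heads, 39−20=19 tails.
Subtract the second batch: 22−16=6 heads and 19−9=10 tails.

6 heads and 10 tails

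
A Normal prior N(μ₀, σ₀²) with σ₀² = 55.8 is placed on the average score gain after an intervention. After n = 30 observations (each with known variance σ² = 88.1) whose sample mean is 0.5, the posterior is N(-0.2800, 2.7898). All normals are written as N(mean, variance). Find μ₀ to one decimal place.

With known observation variance, the Normal–Normal posterior has precision τ_n = τ₀ + n/σ² and mean μ_n = (τ₀μ₀ + (n/σ²)x̄)/τ_n.
Here τ₀ = 1/55.8 = 0.017921 and τ_data = 30/88.1 = 0.340522, so τ_n = 0.358443.
Rearranging for μ₀: μ₀ = (μ_n·τ_n − τ_data·x̄)/τ₀ = (-0.2800·0.358443 − 0.340522·0.5) / 0.017921 = -0.270625/0.017921 ≈ -15.1.

μ₀ = -15.1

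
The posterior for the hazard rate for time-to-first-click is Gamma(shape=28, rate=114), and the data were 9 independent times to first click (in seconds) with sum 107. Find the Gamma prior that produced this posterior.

Gamma(shape=19, rate=7)

Gamma–exponential conjugacy: posterior shape = α + n, posterior rate = β + Σtᵢ.
So α = 28 − 9 = 19 and β = 114 − 107 = 7.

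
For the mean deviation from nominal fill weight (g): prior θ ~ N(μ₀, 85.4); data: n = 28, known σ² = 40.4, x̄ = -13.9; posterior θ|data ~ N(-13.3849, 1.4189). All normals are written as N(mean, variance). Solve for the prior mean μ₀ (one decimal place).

μ₀ = 17.1

With known observation variance, the Normal–Normal posterior has precision τ_n = τ₀ + n/σ² and mean μ_n = (τ₀μ₀ + (n/σ²)x̄)/τ_n.
Here τ₀ = 1/85.4 = 0.011710 and τ_data = 28/40.4 = 0.693069, so τ_n = 0.704779.
Rearranging for μ₀: μ₀ = (μ_n·τ_n − τ_data·x̄)/τ₀ = (-13.3849·0.704779 − 0.693069·-13.9) / 0.011710 = 0.200263/0.011710 ≈ 17.1.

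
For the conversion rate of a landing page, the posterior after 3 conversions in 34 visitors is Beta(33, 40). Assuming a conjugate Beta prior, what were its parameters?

Under Beta–binomial conjugacy the posterior parameters are (α+s, β+f).
Subtract the data counts: 33−3=30, 40−31=9.

Beta(30, 9)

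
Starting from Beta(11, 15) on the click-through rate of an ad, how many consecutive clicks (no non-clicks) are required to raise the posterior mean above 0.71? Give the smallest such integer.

After k clicks and 0 non-clicks the posterior is Beta(11+k, 15), with mean (11+k)/(11+15+k).
Set (11+k)/(26+k) > 0.71 and solve: k > (0.71·26 − 11)/(1 − 0.71) = 25.724.
The smallest integer exceeding 25.724 is 26, and checking k=26: (37)/(52) = 0.7115 > 0.71.

k = 26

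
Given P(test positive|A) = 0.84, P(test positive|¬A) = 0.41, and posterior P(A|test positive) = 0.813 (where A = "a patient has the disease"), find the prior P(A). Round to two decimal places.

In odds form, posterior odds = prior odds × likelihood ratio, so prior odds = posterior odds ÷ LR.
Posterior odds = 0.813/(1−0.813) = 4.3476. LR = 0.84/0.41 = 2.0488.
Prior odds = 4.3476/2.0488 = 2.1220, so P(A) = 2.1220/(1+2.1220) ≈ 0.68.

P(A) = 0.68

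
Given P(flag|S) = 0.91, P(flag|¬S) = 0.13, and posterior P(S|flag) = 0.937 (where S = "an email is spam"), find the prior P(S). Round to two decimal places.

P(S) = 0.68

Bayes' rule in odds form gives O(S|E) = O(S)·[P(E|S)/P(E|¬S)], hence O(S) = O(S|E)/LR.
Posterior odds = 0.937/(1−0.937) = 14.8730. LR = 0.91/0.13 = 7.0000.
Prior odds = 14.8730/7.0000 = 2.1247, so P(S) = 2.1247/(1+2.1247) ≈ 0.68.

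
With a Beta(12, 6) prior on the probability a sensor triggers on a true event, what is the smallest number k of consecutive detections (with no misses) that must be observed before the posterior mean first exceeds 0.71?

k = 3

After k detections and 0 misses the posterior is Beta(12+k, 6), with mean (12+k)/(12+6+k).
Set (12+k)/(18+k) > 0.71 and solve: k > (0.71·18 − 12)/(1 − 0.71) = 2.690.
The smallest integer exceeding 2.690 is 3.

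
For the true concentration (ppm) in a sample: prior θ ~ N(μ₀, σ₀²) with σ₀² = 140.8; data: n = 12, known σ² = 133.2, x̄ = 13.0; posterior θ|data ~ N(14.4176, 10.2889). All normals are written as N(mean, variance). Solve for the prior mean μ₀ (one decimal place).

With known observation variance, the Normal–Normal posterior has precision τ_n = τ₀ + n/σ² and mean μ_n = (τ₀μ₀ + (n/σ²)x̄)/τ_n.
Here τ₀ = 1/140.8 = 0.007102 and τ_data = 12/133.2 = 0.090090, so τ_n = 0.097192.
Rearranging for μ₀: μ₀ = (μ_n·τ_n − τ_data·x̄)/τ₀ = (14.4176·0.097192 − 0.090090·13.0) / 0.007102 = 0.230105/0.007102 ≈ 32.4.

μ₀ = 32.4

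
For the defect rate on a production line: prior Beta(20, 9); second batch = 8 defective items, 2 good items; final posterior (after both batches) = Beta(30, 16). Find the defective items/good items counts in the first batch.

Because Beta–binomial updating is additive in the counts, the combined data contributed (α_post−α_prior, β_post−β_prior) successes and failures.
Total across both batches: 30−20=10 defective items, 16−9=7 good items.
Subtract the second batch: 10−8=2 defective items and 7−2=5 good items.

2 defective items and 5 good items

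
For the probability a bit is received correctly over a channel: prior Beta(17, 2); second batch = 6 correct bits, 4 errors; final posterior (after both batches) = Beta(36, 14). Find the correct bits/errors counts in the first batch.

13 correct bits and 8 errors

Sequential conjugate updates are equivalent to a single update on the pooled data, so total successes = posterior α − prior α and total failures = posterior β − prior β.
Total across both batches: 36−17=19 correct bits, 14−2=12 errors.
Subtract the second batch: 19−6=13 correct bits and 12−4=8 errors.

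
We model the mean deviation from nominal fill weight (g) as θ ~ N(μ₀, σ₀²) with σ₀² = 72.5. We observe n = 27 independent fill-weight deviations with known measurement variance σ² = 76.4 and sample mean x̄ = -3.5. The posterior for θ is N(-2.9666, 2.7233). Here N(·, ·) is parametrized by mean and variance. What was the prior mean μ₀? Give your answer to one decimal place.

μ₀ = 10.7

The posterior mean is a precision-weighted average: μ_n = (τ₀μ₀ + τ_data·x̄)/(τ₀+τ_data), with τ₀=1/σ₀² and τ_data=n/σ².
Here τ₀ = 1/72.5 = 0.013793 and τ_data = 27/76.4 = 0.353403, so τ_n = 0.367196.
Rearranging for μ₀: μ₀ = (μ_n·τ_n − τ_data·x̄)/τ₀ = (-2.9666·0.367196 − 0.353403·-3.5) / 0.013793 = 0.147587/0.013793 ≈ 10.7.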